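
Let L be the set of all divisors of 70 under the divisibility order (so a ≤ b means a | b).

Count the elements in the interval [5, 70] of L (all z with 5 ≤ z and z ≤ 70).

4

The interval [5, 70] = {10, 35, 5, 70}, which has 4 elements.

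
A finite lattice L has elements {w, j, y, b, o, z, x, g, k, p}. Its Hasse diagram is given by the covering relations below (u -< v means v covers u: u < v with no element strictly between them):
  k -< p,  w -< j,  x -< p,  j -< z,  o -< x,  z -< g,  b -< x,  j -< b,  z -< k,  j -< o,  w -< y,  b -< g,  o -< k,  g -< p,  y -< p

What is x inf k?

Common lower bounds of {x, k}: j, o, w.
The greatest among these is o.

o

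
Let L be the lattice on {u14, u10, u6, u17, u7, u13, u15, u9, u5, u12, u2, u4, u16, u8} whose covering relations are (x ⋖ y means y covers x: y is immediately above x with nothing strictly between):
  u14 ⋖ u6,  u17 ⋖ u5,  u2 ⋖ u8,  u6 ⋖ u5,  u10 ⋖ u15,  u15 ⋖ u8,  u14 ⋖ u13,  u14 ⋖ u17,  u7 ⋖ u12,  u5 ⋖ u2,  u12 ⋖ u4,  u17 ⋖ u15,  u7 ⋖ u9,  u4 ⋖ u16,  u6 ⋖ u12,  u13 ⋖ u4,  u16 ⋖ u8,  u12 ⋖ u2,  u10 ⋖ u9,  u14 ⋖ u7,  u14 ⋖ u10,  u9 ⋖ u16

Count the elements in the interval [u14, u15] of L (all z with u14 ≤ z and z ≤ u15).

4

The interval [u14, u15] = {u10, u14, u15, u17}, which has 4 elements.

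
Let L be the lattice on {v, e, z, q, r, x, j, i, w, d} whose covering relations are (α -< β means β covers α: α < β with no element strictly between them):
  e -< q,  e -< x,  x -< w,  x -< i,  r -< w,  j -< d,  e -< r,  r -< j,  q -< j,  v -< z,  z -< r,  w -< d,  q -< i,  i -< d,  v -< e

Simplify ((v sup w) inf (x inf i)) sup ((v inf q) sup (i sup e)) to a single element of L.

v ∨ w = w
x ∧ i = x
w ∧ x = x
v ∧ q = v
i ∨ e = i
v ∨ i = i
x ∨ i = i

i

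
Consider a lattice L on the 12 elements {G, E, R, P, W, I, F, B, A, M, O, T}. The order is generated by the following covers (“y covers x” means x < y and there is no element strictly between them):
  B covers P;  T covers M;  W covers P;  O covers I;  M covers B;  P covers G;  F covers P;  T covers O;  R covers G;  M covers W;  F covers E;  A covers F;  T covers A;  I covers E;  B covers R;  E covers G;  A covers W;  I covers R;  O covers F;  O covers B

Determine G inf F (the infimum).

G

Common lower bounds of {G, F}: G.
The greatest among these is G.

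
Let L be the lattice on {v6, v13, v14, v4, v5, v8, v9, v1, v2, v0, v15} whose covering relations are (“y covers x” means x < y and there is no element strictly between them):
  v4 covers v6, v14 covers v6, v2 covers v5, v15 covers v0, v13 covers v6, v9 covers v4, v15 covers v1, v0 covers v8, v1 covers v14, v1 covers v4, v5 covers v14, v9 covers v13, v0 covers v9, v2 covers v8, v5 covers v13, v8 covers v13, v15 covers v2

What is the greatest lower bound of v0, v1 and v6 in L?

v6

Common lower bounds of {v0, v1, v6}: v6.
The greatest among these is v6.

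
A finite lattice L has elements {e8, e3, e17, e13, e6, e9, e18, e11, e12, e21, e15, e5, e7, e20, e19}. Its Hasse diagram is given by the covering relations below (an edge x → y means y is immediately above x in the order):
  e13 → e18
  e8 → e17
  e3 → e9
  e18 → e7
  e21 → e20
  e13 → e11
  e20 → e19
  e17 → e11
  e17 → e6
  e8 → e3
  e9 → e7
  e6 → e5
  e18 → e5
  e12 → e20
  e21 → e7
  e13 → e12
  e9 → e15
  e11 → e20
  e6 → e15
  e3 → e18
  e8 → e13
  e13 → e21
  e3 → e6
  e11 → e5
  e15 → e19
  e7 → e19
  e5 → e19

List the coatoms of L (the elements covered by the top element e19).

The coatoms are exactly the elements covered by e19: e15, e20, e5, e7.

e15, e20, e5, e7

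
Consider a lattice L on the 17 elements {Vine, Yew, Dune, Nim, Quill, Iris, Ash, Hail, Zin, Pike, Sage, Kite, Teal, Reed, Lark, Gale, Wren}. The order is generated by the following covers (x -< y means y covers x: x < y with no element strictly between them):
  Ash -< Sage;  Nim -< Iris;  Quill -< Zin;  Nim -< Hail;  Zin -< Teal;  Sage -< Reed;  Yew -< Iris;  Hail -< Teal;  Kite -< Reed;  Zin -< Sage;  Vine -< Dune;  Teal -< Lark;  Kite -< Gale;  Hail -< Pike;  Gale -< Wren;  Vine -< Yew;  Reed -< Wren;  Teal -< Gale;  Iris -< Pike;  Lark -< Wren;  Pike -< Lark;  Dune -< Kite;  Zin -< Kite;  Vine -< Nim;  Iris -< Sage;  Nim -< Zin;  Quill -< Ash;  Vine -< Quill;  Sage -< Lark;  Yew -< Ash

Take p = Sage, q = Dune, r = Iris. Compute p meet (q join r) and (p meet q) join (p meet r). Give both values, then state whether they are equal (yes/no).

Sage; Iris; no

q join r = Reed, so p meet (q join r) = Sage meet Reed = Sage.
p meet q = Vine and p meet r = Iris, so (p meet q) join (p meet r) = Vine join Iris = Iris.
Equal: no.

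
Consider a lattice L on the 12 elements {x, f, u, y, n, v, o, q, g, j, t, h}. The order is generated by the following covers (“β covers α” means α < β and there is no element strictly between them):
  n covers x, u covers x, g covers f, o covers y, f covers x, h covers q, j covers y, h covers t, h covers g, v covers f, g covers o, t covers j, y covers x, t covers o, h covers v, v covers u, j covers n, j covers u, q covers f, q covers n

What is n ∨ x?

n

Common upper bounds of {n, x}: h, j, n, q, t.
The least among these is n.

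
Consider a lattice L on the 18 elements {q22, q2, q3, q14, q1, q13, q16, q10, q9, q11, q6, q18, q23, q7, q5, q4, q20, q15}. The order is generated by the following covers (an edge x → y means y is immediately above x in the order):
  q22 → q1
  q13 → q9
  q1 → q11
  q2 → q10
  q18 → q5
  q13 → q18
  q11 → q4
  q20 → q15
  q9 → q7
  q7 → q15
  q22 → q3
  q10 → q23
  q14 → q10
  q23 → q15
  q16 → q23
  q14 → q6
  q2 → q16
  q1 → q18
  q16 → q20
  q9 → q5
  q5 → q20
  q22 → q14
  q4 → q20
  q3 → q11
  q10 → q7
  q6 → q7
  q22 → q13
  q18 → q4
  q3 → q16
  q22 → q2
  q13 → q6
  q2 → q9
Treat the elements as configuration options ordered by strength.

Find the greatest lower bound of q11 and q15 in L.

q11

Common lower bounds of {q11, q15}: q1, q11, q22, q3.
The greatest among these is q11.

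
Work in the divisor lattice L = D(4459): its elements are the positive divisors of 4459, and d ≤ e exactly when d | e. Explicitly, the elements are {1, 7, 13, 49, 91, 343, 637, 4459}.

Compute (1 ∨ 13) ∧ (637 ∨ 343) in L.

13

1 ∨ 13 = 13
637 ∨ 343 = 4459
13 ∧ 4459 = 13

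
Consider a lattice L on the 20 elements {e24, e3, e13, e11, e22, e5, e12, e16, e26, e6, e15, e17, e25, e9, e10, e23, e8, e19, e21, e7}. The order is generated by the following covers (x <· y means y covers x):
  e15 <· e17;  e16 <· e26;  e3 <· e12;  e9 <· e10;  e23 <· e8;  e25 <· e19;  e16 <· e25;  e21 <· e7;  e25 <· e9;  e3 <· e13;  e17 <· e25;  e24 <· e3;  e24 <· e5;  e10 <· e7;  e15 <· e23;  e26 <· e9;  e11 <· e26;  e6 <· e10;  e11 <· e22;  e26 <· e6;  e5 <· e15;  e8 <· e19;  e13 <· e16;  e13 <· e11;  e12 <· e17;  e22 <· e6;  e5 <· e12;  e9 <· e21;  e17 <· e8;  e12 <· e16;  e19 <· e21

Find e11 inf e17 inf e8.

e3

Common lower bounds of {e11, e17, e8}: e24, e3.
The greatest among these is e3.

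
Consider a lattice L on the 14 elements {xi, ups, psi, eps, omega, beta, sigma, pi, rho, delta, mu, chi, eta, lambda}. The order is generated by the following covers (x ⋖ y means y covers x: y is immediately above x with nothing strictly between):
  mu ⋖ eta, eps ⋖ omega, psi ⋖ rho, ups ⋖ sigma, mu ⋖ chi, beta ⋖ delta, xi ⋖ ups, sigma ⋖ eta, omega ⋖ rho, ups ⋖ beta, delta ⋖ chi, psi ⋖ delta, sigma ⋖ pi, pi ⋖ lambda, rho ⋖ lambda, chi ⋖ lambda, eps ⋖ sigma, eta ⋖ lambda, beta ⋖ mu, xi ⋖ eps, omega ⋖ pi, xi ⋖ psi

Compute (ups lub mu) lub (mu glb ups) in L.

mu

ups ∨ mu = mu
mu ∧ ups = ups
mu ∨ ups = mu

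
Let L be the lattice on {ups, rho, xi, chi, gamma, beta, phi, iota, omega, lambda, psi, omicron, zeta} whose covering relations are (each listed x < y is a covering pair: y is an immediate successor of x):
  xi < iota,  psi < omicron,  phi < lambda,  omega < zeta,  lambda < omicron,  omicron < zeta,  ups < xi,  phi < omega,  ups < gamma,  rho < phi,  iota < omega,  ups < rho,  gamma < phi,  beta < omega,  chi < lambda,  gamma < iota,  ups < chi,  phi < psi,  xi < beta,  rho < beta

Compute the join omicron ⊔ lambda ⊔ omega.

Common upper bounds of {omicron, lambda, omega}: zeta.
The least among these is zeta.

zeta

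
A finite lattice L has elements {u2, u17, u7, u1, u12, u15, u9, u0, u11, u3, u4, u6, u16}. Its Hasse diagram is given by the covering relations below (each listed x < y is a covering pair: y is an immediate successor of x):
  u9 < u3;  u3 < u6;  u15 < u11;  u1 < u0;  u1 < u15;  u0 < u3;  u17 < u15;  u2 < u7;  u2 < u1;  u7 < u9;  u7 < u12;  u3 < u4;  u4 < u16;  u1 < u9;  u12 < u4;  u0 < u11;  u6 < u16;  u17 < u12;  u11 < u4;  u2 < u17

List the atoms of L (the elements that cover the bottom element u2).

u1, u17, u7

The atoms are exactly the elements that cover u2: u1, u17, u7.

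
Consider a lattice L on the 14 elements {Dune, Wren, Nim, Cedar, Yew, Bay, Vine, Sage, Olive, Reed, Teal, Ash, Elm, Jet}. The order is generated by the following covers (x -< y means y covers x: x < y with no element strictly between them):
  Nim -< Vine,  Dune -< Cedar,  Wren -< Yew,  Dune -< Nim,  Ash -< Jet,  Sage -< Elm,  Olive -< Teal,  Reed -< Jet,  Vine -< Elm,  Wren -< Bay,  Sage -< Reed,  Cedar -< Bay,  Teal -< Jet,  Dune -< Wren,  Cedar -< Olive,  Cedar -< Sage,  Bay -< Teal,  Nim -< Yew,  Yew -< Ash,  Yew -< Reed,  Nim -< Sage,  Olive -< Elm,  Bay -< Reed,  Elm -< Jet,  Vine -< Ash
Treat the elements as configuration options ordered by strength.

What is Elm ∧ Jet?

Elm

Common lower bounds of {Elm, Jet}: Cedar, Dune, Elm, Nim, Olive, Sage, Vine.
The greatest among these is Elm.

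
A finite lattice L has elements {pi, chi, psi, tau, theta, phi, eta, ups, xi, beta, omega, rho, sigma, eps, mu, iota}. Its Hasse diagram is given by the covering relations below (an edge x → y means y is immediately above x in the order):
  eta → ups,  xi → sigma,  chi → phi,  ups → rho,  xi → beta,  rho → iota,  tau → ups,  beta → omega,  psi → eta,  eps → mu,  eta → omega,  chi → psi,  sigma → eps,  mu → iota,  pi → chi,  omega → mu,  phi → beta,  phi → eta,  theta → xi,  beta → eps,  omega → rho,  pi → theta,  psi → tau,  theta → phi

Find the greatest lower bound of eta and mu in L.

Common lower bounds of {eta, mu}: chi, eta, phi, pi, psi, theta.
The greatest among these is eta.

eta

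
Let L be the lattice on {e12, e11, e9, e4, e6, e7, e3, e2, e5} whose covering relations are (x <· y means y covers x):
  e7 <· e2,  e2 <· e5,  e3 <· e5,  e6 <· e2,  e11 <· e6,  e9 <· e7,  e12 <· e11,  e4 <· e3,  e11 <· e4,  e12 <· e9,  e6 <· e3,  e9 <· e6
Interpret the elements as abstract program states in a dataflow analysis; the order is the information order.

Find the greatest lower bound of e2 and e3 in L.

e6

Common lower bounds of {e2, e3}: e11, e12, e6, e9.
The greatest among these is e6.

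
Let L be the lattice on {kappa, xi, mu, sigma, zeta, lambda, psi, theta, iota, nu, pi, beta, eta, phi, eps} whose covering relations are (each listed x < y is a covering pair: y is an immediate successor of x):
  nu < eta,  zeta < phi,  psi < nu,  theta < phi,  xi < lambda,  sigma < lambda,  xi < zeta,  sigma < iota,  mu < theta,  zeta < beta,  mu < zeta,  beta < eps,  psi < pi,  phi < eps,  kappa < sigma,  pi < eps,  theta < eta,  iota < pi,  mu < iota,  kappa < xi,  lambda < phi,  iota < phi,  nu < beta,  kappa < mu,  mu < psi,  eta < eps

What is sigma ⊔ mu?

iota

Common upper bounds of {sigma, mu}: eps, iota, phi, pi.
The least among these is iota.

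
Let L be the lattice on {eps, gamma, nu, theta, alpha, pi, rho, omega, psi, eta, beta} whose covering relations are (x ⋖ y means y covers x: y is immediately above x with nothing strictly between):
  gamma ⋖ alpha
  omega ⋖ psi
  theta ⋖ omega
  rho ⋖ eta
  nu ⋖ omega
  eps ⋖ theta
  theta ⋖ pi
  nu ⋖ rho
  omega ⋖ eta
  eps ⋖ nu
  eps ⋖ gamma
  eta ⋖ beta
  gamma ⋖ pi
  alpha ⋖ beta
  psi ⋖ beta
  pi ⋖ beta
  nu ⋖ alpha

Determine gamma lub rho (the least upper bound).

Common upper bounds of {gamma, rho}: beta.
The least among these is beta.

beta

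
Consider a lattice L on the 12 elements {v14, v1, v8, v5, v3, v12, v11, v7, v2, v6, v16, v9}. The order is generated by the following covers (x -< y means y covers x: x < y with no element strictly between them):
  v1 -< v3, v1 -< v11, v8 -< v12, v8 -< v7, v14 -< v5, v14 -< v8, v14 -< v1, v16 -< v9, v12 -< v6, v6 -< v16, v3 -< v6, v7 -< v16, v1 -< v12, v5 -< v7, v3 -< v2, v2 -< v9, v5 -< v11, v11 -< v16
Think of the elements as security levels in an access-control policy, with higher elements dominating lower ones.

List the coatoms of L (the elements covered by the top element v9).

The coatoms are exactly the elements covered by v9: v16, v2.

v16, v2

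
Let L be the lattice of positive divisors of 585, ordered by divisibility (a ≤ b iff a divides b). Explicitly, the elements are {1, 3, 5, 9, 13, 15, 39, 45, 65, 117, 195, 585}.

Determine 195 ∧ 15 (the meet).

15

Common lower bounds of {195, 15}: 1, 15, 3, 5.
The greatest among these is 15.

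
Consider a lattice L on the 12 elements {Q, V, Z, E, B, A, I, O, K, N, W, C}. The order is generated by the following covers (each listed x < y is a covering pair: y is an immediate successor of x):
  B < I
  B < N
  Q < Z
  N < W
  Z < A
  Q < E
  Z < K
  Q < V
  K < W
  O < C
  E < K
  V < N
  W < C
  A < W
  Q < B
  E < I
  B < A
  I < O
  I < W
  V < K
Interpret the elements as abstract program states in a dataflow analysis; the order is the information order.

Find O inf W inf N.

B

Common lower bounds of {O, W, N}: B, Q.
The greatest among these is B.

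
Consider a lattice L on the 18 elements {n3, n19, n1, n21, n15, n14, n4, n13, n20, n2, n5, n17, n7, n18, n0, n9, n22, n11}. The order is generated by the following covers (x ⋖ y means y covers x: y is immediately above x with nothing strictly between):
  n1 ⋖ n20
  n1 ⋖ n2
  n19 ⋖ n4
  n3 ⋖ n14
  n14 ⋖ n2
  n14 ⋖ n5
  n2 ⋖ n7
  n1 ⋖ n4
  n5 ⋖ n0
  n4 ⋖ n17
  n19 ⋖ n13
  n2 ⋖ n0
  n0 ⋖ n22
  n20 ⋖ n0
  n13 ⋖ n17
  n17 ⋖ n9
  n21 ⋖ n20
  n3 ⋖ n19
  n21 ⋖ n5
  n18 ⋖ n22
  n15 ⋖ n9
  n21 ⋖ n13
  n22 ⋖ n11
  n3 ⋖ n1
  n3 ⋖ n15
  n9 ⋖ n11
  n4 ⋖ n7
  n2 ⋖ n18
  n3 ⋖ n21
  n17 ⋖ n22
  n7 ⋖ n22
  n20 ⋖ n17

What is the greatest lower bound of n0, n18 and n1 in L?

Common lower bounds of {n0, n18, n1}: n1, n3.
The greatest among these is n1.

n1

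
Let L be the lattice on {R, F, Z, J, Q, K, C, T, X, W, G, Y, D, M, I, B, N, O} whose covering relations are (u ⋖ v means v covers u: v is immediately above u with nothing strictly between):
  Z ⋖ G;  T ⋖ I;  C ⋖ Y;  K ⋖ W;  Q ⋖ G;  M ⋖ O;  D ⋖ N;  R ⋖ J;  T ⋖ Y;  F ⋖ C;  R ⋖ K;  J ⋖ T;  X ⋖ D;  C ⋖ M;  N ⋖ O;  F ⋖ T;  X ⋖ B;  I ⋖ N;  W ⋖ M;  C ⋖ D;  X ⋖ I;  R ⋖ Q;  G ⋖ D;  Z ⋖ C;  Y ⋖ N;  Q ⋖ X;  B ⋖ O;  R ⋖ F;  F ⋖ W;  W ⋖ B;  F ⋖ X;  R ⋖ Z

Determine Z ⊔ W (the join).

Common upper bounds of {Z, W}: M, O.
The least among these is M.

M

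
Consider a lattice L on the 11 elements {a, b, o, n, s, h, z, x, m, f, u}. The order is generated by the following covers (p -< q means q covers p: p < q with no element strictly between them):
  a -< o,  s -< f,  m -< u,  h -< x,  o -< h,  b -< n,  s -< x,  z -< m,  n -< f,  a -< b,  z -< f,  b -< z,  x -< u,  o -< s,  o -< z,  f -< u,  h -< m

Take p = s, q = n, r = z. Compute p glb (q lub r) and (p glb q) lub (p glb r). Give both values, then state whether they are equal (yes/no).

s; o; no

q lub r = f, so p glb (q lub r) = s glb f = s.
p glb q = a and p glb r = o, so (p glb q) lub (p glb r) = a lub o = o.
Equal: no.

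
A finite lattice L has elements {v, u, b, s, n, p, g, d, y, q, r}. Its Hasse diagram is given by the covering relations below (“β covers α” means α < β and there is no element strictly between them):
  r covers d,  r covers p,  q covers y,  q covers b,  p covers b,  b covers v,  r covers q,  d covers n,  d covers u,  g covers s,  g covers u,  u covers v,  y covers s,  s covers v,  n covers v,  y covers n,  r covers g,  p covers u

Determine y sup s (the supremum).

y

Common upper bounds of {y, s}: q, r, y.
The least among these is y.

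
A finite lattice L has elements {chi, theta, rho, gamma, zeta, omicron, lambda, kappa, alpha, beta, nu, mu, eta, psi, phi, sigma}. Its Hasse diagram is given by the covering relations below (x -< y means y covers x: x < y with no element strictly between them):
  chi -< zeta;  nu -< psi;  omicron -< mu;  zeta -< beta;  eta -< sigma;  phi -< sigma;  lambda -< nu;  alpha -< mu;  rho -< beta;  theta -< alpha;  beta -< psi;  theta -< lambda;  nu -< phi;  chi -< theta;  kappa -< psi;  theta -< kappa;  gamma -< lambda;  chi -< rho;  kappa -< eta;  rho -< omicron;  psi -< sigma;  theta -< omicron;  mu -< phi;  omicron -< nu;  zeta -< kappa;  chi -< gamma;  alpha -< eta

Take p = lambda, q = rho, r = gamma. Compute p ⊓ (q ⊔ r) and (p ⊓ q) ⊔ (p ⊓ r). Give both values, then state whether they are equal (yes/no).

lambda; gamma; no

q ⊔ r = nu, so p ⊓ (q ⊔ r) = lambda ⊓ nu = lambda.
p ⊓ q = chi and p ⊓ r = gamma, so (p ⊓ q) ⊔ (p ⊓ r) = chi ⊔ gamma = gamma.
Equal: no.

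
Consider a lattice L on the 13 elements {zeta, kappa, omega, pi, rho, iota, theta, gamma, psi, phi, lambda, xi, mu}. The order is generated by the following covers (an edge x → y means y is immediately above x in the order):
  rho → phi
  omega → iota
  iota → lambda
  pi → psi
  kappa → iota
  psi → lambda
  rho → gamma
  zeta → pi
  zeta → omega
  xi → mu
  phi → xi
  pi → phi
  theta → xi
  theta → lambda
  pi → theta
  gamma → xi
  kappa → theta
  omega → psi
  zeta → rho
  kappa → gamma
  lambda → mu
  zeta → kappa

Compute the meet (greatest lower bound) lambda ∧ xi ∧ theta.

theta

Common lower bounds of {lambda, xi, theta}: kappa, pi, theta, zeta.
The greatest among these is theta.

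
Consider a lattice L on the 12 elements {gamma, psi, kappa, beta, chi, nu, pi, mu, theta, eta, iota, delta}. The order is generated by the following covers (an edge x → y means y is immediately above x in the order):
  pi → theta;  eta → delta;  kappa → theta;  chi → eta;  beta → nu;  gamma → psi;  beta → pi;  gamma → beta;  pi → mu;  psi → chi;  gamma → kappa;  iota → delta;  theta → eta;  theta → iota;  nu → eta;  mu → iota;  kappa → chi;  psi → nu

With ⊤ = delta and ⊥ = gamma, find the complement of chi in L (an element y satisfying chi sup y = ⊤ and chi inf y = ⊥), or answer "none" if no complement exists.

Need y with chi ∨ y = delta and chi ∧ y = gamma.
Checking each element gives: mu.

mu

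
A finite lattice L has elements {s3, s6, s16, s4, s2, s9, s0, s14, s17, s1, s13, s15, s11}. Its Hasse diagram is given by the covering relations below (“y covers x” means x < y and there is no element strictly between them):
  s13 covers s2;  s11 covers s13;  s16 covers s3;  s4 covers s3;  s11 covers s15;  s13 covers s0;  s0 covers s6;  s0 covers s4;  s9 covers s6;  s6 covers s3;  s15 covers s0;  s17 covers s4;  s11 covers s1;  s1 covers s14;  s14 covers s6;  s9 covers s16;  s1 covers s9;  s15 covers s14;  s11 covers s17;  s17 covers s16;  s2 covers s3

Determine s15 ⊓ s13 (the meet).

Common lower bounds of {s15, s13}: s0, s3, s4, s6.
The greatest among these is s0.

s0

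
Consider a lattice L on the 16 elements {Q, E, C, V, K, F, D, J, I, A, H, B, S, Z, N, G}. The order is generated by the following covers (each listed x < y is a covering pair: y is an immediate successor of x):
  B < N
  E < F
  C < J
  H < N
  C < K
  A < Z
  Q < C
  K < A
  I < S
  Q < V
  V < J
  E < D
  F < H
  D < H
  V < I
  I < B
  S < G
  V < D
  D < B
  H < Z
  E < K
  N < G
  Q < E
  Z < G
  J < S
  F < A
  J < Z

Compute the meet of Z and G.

Z

Common lower bounds of {Z, G}: A, C, D, E, F, H, J, K, Q, V, Z.
The greatest among these is Z.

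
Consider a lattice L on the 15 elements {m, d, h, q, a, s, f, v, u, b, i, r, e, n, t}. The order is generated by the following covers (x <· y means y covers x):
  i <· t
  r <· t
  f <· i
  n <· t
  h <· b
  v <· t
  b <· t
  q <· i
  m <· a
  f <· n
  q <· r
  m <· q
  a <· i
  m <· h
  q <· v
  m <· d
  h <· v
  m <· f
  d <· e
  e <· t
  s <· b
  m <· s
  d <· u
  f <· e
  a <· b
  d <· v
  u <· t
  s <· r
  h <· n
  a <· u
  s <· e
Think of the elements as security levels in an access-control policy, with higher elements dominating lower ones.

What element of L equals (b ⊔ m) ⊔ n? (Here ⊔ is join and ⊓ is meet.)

b ∨ m = b
b ∨ n = t

t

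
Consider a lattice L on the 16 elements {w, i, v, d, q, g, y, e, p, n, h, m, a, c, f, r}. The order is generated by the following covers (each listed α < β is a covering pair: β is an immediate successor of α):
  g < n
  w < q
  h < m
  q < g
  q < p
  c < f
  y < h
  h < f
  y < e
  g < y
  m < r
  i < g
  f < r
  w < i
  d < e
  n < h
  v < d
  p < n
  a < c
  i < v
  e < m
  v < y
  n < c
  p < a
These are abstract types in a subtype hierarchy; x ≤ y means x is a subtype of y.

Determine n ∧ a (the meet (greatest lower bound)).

Common lower bounds of {n, a}: p, q, w.
The greatest among these is p.

p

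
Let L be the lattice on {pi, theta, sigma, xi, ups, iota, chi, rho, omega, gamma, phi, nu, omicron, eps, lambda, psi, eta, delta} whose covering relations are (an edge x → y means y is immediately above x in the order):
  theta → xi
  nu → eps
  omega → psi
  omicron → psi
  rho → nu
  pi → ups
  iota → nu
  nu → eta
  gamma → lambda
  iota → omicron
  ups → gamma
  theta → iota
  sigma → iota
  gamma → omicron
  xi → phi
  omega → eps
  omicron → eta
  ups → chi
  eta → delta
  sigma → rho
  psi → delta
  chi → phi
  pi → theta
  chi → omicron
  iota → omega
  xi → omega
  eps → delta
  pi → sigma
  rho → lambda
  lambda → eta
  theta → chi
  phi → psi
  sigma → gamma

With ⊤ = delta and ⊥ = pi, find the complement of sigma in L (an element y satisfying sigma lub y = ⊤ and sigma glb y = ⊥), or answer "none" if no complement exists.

For every candidate y, either sigma ∨ y ≠ delta or sigma ∧ y ≠ pi; no complement exists.

none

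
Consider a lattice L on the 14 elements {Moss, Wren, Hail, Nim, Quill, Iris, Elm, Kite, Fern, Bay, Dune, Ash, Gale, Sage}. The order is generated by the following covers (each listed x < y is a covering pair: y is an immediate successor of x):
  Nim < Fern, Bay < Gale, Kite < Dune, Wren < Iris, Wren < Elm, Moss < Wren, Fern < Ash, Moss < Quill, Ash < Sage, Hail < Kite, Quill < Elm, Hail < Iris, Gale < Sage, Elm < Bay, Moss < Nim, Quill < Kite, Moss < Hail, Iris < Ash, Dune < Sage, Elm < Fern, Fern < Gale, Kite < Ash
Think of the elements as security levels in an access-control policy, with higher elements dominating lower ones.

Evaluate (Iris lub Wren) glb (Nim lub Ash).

Iris ∨ Wren = Iris
Nim ∨ Ash = Ash
Iris ∧ Ash = Iris

Iris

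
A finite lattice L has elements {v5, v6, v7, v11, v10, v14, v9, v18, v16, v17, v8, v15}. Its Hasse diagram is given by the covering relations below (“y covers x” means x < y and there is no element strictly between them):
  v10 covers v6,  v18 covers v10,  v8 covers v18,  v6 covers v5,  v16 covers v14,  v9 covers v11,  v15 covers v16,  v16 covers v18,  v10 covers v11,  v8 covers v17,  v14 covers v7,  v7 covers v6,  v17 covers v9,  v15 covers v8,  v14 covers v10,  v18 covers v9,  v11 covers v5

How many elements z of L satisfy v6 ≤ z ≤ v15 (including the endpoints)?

8

The interval [v6, v15] = {v10, v14, v15, v16, v18, v6, v7, v8}, which has 8 elements.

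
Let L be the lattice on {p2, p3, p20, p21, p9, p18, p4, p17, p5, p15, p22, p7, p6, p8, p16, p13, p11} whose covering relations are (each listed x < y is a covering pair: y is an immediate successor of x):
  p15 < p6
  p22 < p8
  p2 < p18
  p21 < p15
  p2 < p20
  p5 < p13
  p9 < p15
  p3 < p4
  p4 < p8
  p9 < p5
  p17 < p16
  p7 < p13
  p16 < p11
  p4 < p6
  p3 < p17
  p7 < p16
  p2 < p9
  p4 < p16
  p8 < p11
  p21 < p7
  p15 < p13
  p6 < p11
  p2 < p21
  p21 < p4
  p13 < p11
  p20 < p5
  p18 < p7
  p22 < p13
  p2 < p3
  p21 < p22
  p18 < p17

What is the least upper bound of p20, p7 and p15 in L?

p13

Common upper bounds of {p20, p7, p15}: p11, p13.
The least among these is p13.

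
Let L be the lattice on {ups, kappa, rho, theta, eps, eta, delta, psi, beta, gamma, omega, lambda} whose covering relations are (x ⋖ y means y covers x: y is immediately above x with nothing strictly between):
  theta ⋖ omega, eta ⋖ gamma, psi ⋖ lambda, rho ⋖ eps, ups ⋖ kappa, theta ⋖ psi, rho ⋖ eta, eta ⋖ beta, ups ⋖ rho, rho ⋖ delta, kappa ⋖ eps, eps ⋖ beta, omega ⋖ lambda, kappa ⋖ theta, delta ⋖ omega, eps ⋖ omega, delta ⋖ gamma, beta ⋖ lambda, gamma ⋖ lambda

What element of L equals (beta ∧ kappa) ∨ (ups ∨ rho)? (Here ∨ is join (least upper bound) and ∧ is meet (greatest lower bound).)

beta ∧ kappa = kappa
ups ∨ rho = rho
kappa ∨ rho = eps

eps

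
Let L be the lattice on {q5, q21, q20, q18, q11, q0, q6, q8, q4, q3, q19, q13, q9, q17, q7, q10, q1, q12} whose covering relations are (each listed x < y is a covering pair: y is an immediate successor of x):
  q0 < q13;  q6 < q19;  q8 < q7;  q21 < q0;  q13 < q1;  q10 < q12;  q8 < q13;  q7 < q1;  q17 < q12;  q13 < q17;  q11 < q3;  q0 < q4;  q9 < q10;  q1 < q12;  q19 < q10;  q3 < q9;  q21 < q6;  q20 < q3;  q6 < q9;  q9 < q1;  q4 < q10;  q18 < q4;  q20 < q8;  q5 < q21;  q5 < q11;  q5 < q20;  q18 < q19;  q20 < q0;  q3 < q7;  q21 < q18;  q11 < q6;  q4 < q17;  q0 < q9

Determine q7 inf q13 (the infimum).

Common lower bounds of {q7, q13}: q20, q5, q8.
The greatest among these is q8.

q8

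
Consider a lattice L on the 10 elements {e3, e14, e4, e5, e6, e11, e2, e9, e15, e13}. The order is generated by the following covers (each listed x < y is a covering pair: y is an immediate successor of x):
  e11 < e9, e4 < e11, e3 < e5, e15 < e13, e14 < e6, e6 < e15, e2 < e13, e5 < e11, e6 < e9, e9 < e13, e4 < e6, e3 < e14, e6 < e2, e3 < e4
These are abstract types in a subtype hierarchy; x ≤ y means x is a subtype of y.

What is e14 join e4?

e6

Common upper bounds of {e14, e4}: e13, e15, e2, e6, e9.
The least among these is e6.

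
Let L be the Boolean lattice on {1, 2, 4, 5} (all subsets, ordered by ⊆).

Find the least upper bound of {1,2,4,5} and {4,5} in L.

{1,2,4,5}

Common upper bounds of {{1,2,4,5}, {4,5}}: {1,2,4,5}.
The least among these is {1,2,4,5}.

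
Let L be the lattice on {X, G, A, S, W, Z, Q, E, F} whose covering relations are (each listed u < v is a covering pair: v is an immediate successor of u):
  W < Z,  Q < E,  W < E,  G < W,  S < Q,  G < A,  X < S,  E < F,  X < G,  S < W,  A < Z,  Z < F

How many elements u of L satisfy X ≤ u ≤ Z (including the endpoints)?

The interval [X, Z] = {A, G, S, W, X, Z}, which has 6 elements.

6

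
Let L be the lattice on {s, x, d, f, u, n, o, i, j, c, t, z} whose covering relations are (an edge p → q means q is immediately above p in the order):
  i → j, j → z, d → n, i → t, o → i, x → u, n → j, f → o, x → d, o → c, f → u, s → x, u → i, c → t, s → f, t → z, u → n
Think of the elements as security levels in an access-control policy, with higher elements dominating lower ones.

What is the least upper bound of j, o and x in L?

Common upper bounds of {j, o, x}: j, z.
The least among these is j.

j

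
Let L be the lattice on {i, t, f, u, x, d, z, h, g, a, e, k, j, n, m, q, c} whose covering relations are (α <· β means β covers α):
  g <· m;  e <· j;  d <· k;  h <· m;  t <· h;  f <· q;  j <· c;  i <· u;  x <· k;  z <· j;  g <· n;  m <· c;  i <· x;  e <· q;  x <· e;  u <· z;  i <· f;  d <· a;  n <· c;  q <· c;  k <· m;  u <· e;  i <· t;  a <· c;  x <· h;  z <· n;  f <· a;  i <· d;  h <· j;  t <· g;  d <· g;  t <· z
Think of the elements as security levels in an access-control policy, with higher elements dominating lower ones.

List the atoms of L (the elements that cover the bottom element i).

The atoms are exactly the elements that cover i: d, f, t, u, x.

d, f, t, u, x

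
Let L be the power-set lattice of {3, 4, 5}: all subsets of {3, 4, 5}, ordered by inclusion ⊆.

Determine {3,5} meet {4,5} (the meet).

Common lower bounds of {{3,5}, {4,5}}: {5}, ∅.
The greatest among these is {5}.

{5}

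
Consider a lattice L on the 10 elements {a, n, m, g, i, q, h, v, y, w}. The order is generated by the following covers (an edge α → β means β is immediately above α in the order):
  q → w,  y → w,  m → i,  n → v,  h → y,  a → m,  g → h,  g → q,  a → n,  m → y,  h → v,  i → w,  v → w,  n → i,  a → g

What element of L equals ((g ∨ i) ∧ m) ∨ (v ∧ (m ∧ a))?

g ∨ i = w
w ∧ m = m
m ∧ a = a
v ∧ a = a
m ∨ a = m

m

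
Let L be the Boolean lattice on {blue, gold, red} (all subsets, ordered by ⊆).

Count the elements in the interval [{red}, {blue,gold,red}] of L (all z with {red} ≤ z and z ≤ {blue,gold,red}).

4

The interval [{red}, {blue,gold,red}] = {{blue,gold,red}, {blue,red}, {gold,red}, {red}}, which has 4 elements.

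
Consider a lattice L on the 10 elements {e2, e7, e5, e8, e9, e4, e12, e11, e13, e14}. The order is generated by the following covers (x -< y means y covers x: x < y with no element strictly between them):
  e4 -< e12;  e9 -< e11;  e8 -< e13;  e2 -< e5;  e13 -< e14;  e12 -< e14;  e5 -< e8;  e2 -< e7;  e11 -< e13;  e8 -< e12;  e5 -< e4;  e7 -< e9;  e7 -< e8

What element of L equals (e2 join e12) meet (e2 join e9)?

e2 ∨ e12 = e12
e2 ∨ e9 = e9
e12 ∧ e9 = e7

e7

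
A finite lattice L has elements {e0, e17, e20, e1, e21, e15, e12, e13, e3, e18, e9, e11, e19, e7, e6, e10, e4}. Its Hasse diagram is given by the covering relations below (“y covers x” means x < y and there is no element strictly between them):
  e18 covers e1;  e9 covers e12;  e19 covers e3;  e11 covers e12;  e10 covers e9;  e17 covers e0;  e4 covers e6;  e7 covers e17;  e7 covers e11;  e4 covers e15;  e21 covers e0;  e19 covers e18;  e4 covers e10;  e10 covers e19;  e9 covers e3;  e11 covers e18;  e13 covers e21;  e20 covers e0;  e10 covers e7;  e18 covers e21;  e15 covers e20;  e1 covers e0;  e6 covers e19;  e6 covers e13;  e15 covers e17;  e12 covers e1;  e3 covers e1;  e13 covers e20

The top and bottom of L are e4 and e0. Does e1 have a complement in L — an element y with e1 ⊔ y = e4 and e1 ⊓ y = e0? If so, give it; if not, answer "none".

Need y with e1 ∨ y = e4 and e1 ∧ y = e0.
Checking each element gives: e15.

e15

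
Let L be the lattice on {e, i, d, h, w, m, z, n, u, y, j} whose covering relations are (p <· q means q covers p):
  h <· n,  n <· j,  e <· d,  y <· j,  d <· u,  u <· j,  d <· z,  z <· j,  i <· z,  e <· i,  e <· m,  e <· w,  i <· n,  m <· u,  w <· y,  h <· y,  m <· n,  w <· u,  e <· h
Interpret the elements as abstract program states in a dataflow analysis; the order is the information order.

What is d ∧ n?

e

Common lower bounds of {d, n}: e.
The greatest among these is e.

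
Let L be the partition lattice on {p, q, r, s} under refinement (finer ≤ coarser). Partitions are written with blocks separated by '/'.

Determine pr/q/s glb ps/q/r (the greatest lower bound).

p/q/r/s

The meet (common refinement) of pr/q/s and ps/q/r intersects blocks pairwise, giving p/q/r/s.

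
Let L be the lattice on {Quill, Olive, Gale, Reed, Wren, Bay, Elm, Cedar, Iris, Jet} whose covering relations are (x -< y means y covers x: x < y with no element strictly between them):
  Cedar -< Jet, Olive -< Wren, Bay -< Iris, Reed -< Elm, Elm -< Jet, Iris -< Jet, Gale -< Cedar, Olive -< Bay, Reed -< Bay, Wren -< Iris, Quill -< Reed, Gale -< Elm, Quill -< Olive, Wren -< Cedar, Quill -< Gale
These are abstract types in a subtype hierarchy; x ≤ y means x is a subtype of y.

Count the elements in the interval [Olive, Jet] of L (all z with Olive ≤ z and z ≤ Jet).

6

The interval [Olive, Jet] = {Bay, Cedar, Iris, Jet, Olive, Wren}, which has 6 elements.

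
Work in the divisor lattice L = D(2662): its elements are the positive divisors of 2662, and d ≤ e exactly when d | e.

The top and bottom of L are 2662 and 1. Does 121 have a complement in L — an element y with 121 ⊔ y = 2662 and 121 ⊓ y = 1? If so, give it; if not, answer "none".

none

For every candidate y, either 121 ∨ y ≠ 2662 or 121 ∧ y ≠ 1; no complement exists.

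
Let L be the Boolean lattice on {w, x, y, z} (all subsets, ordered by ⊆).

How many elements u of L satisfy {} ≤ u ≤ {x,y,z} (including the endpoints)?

The interval [{}, {x,y,z}] = {{x,y,z}, {x,y}, {x,z}, {x}, {y,z}, {y}, {z}, {}}, which has 8 elements.

8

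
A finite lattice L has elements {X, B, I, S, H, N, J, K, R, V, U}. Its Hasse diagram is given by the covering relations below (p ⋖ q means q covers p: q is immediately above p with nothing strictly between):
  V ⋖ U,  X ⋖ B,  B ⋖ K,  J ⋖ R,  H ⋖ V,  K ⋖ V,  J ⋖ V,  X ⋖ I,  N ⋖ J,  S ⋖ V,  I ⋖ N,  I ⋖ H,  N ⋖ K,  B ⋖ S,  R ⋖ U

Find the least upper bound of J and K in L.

V

Common upper bounds of {J, K}: U, V.
The least among these is V.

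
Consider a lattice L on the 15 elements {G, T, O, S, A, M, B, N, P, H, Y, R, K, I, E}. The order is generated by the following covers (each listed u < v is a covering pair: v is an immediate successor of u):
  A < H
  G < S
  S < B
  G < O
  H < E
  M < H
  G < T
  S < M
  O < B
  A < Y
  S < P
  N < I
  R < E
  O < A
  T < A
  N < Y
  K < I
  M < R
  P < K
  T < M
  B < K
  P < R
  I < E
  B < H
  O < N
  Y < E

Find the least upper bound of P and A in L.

Common upper bounds of {P, A}: E.
The least among these is E.

E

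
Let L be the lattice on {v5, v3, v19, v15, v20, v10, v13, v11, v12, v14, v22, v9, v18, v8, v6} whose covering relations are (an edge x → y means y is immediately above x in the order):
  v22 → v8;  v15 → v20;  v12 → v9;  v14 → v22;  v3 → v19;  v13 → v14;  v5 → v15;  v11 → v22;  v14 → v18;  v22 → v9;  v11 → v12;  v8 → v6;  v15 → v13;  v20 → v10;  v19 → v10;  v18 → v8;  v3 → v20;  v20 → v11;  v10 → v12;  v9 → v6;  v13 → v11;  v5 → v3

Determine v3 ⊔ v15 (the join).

v20

Common upper bounds of {v3, v15}: v10, v11, v12, v20, v22, v6, v8, v9.
The least among these is v20.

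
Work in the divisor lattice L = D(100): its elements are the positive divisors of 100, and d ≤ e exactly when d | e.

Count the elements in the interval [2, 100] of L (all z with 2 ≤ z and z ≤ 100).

The interval [2, 100] = {10, 100, 2, 20, 4, 50}, which has 6 elements.

6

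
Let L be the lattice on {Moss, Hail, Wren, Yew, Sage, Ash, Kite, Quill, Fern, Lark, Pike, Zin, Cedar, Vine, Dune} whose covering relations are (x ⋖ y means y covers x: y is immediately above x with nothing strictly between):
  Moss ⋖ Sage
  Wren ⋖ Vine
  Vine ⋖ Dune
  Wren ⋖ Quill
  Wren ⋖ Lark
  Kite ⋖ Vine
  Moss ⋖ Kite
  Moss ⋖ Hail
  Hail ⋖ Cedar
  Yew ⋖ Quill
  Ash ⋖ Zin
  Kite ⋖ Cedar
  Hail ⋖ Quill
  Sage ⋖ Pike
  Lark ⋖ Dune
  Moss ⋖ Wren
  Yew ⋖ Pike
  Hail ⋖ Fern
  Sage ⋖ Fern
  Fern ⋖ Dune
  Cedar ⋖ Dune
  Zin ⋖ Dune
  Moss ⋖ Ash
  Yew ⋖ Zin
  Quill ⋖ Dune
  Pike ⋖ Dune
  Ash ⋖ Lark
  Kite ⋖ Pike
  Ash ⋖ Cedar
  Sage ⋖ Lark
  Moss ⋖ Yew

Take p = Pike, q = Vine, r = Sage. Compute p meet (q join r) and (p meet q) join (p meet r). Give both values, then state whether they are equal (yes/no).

q join r = Dune, so p meet (q join r) = Pike meet Dune = Pike.
p meet q = Kite and p meet r = Sage, so (p meet q) join (p meet r) = Kite join Sage = Pike.
Equal: yes.

Pike; Pike; yes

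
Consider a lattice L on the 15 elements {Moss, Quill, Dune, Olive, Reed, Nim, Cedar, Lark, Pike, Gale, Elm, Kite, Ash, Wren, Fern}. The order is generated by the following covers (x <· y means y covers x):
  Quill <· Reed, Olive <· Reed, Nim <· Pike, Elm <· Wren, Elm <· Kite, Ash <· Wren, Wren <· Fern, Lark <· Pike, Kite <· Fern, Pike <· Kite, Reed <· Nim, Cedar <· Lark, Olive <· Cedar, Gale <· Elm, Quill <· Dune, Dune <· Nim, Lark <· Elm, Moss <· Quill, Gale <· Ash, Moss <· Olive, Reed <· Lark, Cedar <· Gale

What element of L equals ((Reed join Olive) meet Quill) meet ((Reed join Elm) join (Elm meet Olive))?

Quill

Reed ∨ Olive = Reed
Reed ∧ Quill = Quill
Reed ∨ Elm = Elm
Elm ∧ Olive = Olive
Elm ∨ Olive = Elm
Quill ∧ Elm = Quill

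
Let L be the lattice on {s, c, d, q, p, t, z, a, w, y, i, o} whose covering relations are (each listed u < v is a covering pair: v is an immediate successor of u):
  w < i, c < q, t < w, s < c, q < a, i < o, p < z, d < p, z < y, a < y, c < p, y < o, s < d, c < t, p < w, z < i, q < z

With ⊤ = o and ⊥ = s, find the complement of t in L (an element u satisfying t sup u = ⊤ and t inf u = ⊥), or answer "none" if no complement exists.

For every candidate u, either t ∨ u ≠ o or t ∧ u ≠ s; no complement exists.

none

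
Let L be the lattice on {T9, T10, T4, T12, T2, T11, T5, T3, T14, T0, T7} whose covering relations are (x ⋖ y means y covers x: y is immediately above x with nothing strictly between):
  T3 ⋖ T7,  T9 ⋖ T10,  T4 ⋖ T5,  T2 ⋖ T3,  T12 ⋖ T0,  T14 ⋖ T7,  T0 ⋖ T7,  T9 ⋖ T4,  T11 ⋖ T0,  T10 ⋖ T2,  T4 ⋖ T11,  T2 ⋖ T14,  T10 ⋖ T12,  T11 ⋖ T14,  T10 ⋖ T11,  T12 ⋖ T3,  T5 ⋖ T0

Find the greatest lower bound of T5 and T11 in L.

T4

Common lower bounds of {T5, T11}: T4, T9.
The greatest among these is T4.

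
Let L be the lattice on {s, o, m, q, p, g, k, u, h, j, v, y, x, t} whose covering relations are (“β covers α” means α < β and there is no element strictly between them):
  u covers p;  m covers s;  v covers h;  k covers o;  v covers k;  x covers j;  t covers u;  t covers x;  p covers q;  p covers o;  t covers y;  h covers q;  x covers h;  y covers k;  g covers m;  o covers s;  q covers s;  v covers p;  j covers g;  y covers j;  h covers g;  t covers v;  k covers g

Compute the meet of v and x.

h

Common lower bounds of {v, x}: g, h, m, q, s.
The greatest among these is h.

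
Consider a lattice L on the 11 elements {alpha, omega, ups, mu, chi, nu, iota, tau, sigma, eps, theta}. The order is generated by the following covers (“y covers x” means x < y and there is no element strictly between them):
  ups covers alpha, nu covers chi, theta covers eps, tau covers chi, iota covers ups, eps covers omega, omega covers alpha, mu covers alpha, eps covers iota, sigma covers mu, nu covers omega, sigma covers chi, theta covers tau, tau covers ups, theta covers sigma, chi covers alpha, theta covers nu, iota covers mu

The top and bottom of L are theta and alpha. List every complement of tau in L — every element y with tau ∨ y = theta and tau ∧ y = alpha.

Need y with tau ∨ y = theta and tau ∧ y = alpha.
Checking each element gives: mu, omega.

mu, omega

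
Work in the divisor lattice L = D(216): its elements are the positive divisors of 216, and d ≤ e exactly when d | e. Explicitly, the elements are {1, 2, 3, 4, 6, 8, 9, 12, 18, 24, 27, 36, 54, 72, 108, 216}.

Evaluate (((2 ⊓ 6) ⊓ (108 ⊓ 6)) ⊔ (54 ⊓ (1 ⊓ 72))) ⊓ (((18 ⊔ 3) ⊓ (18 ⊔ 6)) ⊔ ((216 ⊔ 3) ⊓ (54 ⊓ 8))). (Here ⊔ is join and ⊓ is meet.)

2

2 ∧ 6 = 2
108 ∧ 6 = 6
2 ∧ 6 = 2
1 ∧ 72 = 1
54 ∧ 1 = 1
2 ∨ 1 = 2
18 ∨ 3 = 18
18 ∨ 6 = 18
18 ∧ 18 = 18
216 ∨ 3 = 216
54 ∧ 8 = 2
216 ∧ 2 = 2
18 ∨ 2 = 18
2 ∧ 18 = 2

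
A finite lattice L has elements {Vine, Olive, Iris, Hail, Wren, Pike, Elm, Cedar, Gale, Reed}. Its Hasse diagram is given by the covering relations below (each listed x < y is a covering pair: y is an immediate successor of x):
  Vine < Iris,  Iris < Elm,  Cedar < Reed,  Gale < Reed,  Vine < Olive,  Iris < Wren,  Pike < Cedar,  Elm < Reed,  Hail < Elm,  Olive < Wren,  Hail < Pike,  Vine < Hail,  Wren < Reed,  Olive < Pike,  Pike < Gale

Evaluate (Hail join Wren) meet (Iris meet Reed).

Hail ∨ Wren = Reed
Iris ∧ Reed = Iris
Reed ∧ Iris = Iris

Iris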